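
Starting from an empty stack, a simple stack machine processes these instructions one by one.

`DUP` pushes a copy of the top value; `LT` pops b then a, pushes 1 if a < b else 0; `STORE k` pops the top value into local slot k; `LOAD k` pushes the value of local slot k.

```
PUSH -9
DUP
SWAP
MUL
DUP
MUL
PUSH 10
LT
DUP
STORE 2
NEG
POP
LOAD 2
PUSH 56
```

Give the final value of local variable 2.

PUSH -9 : [-9]
DUP     : [-9, -9]
SWAP    : [-9, -9]
MUL     : [81]
DUP     : [81, 81]
MUL     : [6561]
PUSH 10 : [6561, 10]
LT      : [0]
DUP     : [0, 0]
STORE 2 : [0]
NEG     : [0]
POP     : []
LOAD 2  : [0]
PUSH 56 : [0, 56]

0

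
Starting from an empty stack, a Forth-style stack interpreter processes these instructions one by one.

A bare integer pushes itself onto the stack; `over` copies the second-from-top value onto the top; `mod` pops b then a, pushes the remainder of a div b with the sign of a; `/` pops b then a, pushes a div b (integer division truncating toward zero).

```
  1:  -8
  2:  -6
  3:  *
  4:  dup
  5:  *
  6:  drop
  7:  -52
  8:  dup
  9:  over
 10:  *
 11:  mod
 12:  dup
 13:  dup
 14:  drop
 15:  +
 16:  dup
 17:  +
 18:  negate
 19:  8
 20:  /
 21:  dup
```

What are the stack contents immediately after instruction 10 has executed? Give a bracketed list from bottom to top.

[-52, 2704]

-8   -> -8
-6   -> -8 -6
*    -> 48
dup  -> 48 48
*    -> 2304
drop -> (empty)
-52  -> -52
dup  -> -52 -52
over -> -52 -52 -52
*    -> -52 2704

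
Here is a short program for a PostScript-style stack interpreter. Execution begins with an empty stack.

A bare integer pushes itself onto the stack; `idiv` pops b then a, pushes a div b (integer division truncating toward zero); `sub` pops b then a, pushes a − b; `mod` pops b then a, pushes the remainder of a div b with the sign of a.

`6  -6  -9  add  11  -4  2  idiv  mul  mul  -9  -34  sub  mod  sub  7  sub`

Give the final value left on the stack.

6    -> [6]
-6   -> [6, -6]
-9   -> [6, -6, -9]
add  -> [6, -15]
11   -> [6, -15, 11]
-4   -> [6, -15, 11, -4]
2    -> [6, -15, 11, -4, 2]
idiv -> [6, -15, 11, -2]
mul  -> [6, -15, -22]
mul  -> [6, 330]
-9   -> [6, 330, -9]
-34  -> [6, 330, -9, -34]
sub  -> [6, 330, 25]
mod  -> [6, 5]
sub  -> [1]
7    -> [1, 7]
sub  -> [-6]

-6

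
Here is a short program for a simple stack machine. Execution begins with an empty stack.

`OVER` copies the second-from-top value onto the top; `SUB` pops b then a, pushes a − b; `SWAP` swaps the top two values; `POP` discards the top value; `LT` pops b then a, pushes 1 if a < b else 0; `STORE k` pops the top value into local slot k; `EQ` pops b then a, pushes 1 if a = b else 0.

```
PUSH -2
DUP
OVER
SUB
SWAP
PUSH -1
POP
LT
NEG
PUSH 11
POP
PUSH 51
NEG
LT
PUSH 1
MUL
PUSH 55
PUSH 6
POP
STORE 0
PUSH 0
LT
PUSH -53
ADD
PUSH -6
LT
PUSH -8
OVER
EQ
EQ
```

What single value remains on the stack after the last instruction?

0

PUSH -2  : [-2]
DUP      : [-2, -2]
OVER     : [-2, -2, -2]
SUB      : [-2, 0]
SWAP     : [0, -2]
PUSH -1  : [0, -2, -1]
POP      : [0, -2]
LT       : [0]
NEG      : [0]
PUSH 11  : [0, 11]
POP      : [0]
PUSH 51  : [0, 51]
NEG      : [0, -51]
LT       : [0]
PUSH 1   : [0, 1]
MUL      : [0]
PUSH 55  : [0, 55]
PUSH 6   : [0, 55, 6]
POP      : [0, 55]
STORE 0  : [0]
PUSH 0   : [0, 0]
LT       : [0]
PUSH -53 : [0, -53]
ADD      : [-53]
PUSH -6  : [-53, -6]
LT       : [1]
PUSH -8  : [1, -8]
OVER     : [1, -8, 1]
EQ       : [1, 0]
EQ       : [0]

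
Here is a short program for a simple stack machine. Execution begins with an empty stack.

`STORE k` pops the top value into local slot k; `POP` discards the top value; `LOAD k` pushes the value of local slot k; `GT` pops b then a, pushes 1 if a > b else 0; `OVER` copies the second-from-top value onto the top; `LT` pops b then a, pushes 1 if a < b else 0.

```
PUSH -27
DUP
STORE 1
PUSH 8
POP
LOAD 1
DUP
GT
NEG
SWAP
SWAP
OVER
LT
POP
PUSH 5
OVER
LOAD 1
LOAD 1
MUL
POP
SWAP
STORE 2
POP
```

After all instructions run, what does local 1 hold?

PUSH -27  [-27]
DUP       [-27, -27]
STORE 1   [-27]
PUSH 8    [-27, 8]
POP       [-27]
LOAD 1    [-27, -27]
DUP       [-27, -27, -27]
GT        [-27, 0]
NEG       [-27, 0]
SWAP      [0, -27]
SWAP      [-27, 0]
OVER      [-27, 0, -27]
LT        [-27, 0]
POP       [-27]
PUSH 5    [-27, 5]
OVER      [-27, 5, -27]
LOAD 1    [-27, 5, -27, -27]
LOAD 1    [-27, 5, -27, -27, -27]
MUL       [-27, 5, -27, 729]
POP       [-27, 5, -27]
SWAP      [-27, -27, 5]
STORE 2   [-27, -27]
POP       [-27]

-27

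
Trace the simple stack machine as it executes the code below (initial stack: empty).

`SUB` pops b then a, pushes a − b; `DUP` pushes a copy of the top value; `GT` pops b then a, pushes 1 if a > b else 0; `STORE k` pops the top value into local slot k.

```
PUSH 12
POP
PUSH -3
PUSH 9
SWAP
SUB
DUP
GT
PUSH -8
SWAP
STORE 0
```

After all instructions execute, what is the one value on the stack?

PUSH 12 -> 12
POP     -> (empty)
PUSH -3 -> -3
PUSH 9  -> -3 9
SWAP    -> 9 -3
SUB     -> 12
DUP     -> 12 12
GT      -> 0
PUSH -8 -> 0 -8
SWAP    -> -8 0
STORE 0 -> -8

-8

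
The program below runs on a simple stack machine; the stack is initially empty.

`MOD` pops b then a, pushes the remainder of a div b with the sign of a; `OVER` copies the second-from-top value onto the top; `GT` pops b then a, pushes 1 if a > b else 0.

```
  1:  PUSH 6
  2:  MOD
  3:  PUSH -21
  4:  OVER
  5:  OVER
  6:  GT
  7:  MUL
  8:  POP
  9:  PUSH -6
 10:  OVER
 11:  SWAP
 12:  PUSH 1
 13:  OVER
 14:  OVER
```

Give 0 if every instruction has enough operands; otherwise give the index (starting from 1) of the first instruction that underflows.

2

PUSH 6 : [6]
MOD  — needs 2 operands, stack has 1 → underflow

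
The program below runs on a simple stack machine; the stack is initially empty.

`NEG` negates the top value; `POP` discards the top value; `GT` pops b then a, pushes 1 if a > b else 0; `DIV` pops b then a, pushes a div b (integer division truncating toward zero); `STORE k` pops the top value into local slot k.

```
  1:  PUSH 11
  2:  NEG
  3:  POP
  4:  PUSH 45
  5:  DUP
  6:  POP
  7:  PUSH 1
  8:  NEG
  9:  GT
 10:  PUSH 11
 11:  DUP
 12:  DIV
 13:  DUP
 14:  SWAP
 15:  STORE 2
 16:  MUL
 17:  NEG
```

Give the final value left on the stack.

PUSH 11 : [11]
NEG     : [-11]
POP     : []
PUSH 45 : [45]
DUP     : [45, 45]
POP     : [45]
PUSH 1  : [45, 1]
NEG     : [45, -1]
GT      : [1]
PUSH 11 : [1, 11]
DUP     : [1, 11, 11]
DIV     : [1, 1]
DUP     : [1, 1, 1]
SWAP    : [1, 1, 1]
STORE 2 : [1, 1]
MUL     : [1]
NEG     : [-1]

-1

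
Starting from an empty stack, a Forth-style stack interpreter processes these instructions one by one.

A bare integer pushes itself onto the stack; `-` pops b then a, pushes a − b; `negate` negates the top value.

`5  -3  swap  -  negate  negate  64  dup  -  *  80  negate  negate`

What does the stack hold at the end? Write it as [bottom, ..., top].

5      : 5
-3     : 5 -3
swap   : -3 5
-      : -8
negate : 8
negate : -8
64     : -8 64
dup    : -8 64 64
-      : -8 0
*      : 0
80     : 0 80
negate : 0 -80
negate : 0 80

[0, 80]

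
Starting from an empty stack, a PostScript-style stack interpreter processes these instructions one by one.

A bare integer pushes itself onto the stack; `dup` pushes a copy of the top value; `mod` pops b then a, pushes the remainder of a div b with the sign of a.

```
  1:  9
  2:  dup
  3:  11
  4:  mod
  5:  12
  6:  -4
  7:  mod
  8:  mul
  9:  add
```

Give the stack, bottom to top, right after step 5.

9   -> 9
dup -> 9 9
11  -> 9 9 11
mod -> 9 9
12  -> 9 9 12

[9, 9, 12]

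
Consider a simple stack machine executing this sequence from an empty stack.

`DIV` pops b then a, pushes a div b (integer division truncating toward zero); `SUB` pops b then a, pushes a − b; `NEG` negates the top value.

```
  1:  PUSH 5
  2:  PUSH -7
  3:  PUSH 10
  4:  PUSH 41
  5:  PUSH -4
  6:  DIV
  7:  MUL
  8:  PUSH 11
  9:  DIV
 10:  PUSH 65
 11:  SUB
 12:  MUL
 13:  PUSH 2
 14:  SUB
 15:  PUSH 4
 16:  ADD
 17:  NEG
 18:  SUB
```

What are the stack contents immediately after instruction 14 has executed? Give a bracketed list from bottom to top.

PUSH 5   5
PUSH -7  5 -7
PUSH 10  5 -7 10
PUSH 41  5 -7 10 41
PUSH -4  5 -7 10 41 -4
DIV      5 -7 10 -10
MUL      5 -7 -100
PUSH 11  5 -7 -100 11
DIV      5 -7 -9
PUSH 65  5 -7 -9 65
SUB      5 -7 -74
MUL      5 518
PUSH 2   5 518 2
SUB      5 516

[5, 516]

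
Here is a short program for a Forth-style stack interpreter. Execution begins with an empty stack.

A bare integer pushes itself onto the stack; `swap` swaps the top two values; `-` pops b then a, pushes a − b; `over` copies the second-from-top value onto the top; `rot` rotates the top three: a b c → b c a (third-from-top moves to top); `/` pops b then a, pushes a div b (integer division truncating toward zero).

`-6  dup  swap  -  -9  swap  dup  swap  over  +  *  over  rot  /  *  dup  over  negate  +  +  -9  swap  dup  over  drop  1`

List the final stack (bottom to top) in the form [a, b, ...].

[-9, 0, 0, 1]

-6     → [-6]
dup    → [-6, -6]
swap   → [-6, -6]
-      → [0]
-9     → [0, -9]
swap   → [-9, 0]
dup    → [-9, 0, 0]
swap   → [-9, 0, 0]
over   → [-9, 0, 0, 0]
+      → [-9, 0, 0]
*      → [-9, 0]
over   → [-9, 0, -9]
rot    → [0, -9, -9]
/      → [0, 1]
*      → [0]
dup    → [0, 0]
over   → [0, 0, 0]
negate → [0, 0, 0]
+      → [0, 0]
+      → [0]
-9     → [0, -9]
swap   → [-9, 0]
dup    → [-9, 0, 0]
over   → [-9, 0, 0, 0]
drop   → [-9, 0, 0]
1      → [-9, 0, 0, 1]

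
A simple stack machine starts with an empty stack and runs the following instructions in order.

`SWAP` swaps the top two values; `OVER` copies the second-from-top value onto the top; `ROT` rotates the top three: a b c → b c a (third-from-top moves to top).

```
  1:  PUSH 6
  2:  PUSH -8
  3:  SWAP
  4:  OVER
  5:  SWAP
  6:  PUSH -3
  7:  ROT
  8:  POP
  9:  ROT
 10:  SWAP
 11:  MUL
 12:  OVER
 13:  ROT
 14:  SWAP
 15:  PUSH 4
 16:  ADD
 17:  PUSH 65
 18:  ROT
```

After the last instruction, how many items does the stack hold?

4

PUSH 6   [6]
PUSH -8  [6, -8]
SWAP     [-8, 6]
OVER     [-8, 6, -8]
SWAP     [-8, -8, 6]
PUSH -3  [-8, -8, 6, -3]
ROT      [-8, 6, -3, -8]
POP      [-8, 6, -3]
ROT      [6, -3, -8]
SWAP     [6, -8, -3]
MUL      [6, 24]
OVER     [6, 24, 6]
ROT      [24, 6, 6]
SWAP     [24, 6, 6]
PUSH 4   [24, 6, 6, 4]
ADD      [24, 6, 10]
PUSH 65  [24, 6, 10, 65]
ROT      [24, 10, 65, 6]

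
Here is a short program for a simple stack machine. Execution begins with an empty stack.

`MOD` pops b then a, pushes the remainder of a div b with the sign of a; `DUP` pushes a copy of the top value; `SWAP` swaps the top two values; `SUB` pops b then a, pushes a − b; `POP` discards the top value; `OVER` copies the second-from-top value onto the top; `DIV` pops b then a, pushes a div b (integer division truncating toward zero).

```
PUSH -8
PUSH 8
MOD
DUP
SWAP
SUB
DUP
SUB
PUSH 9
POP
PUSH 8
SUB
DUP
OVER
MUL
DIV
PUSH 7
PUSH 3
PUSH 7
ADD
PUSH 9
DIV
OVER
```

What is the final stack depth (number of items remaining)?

4

PUSH -8 -> -8
PUSH 8  -> -8 8
MOD     -> 0
DUP     -> 0 0
SWAP    -> 0 0
SUB     -> 0
DUP     -> 0 0
SUB     -> 0
PUSH 9  -> 0 9
POP     -> 0
PUSH 8  -> 0 8
SUB     -> -8
DUP     -> -8 -8
OVER    -> -8 -8 -8
MUL     -> -8 64
DIV     -> 0
PUSH 7  -> 0 7
PUSH 3  -> 0 7 3
PUSH 7  -> 0 7 3 7
ADD     -> 0 7 10
PUSH 9  -> 0 7 10 9
DIV     -> 0 7 1
OVER    -> 0 7 1 7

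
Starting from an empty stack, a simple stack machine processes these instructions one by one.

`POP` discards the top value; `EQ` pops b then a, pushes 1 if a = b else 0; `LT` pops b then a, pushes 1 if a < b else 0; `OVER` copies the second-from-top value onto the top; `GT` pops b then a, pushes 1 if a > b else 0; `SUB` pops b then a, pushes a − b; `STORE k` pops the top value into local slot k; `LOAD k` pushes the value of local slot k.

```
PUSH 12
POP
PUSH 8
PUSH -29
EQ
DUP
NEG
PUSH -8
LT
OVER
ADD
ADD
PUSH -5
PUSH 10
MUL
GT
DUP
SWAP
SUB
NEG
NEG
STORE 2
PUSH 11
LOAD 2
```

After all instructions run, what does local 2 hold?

0

PUSH 12   [12]
POP       []
PUSH 8    [8]
PUSH -29  [8, -29]
EQ        [0]
DUP       [0, 0]
NEG       [0, 0]
PUSH -8   [0, 0, -8]
LT        [0, 0]
OVER      [0, 0, 0]
ADD       [0, 0]
ADD       [0]
PUSH -5   [0, -5]
PUSH 10   [0, -5, 10]
MUL       [0, -50]
GT        [1]
DUP       [1, 1]
SWAP      [1, 1]
SUB       [0]
NEG       [0]
NEG       [0]
STORE 2   []
PUSH 11   [11]
LOAD 2    [11, 0]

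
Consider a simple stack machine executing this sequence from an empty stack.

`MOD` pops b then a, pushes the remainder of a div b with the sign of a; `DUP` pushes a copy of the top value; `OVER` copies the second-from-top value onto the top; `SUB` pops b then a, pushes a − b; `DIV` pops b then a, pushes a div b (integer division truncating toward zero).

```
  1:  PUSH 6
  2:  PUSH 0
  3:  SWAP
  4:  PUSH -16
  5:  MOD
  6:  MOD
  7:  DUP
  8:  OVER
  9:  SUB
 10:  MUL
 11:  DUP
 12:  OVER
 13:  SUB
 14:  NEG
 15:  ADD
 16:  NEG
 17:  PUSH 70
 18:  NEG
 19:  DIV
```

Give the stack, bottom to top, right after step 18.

PUSH 6   → 6
PUSH 0   → 6 0
SWAP     → 0 6
PUSH -16 → 0 6 -16
MOD      → 0 6
MOD      → 0
DUP      → 0 0
OVER     → 0 0 0
SUB      → 0 0
MUL      → 0
DUP      → 0 0
OVER     → 0 0 0
SUB      → 0 0
NEG      → 0 0
ADD      → 0
NEG      → 0
PUSH 70  → 0 70
NEG      → 0 -70

[0, -70]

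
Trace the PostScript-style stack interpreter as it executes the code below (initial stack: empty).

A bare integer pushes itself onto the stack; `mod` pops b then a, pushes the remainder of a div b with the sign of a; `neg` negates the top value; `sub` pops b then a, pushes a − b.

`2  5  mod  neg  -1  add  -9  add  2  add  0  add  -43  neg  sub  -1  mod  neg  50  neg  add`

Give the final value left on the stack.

2    [2]
5    [2, 5]
mod  [2]
neg  [-2]
-1   [-2, -1]
add  [-3]
-9   [-3, -9]
add  [-12]
2    [-12, 2]
add  [-10]
0    [-10, 0]
add  [-10]
-43  [-10, -43]
neg  [-10, 43]
sub  [-53]
-1   [-53, -1]
mod  [0]
neg  [0]
50   [0, 50]
neg  [0, -50]
add  [-50]

-50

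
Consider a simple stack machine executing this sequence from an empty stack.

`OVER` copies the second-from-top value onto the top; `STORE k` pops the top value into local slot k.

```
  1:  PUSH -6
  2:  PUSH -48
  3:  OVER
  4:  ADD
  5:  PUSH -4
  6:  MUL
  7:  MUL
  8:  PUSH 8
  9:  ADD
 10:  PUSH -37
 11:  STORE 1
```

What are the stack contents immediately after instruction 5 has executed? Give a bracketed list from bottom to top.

PUSH -6  : [-6]
PUSH -48 : [-6, -48]
OVER     : [-6, -48, -6]
ADD      : [-6, -54]
PUSH -4  : [-6, -54, -4]

[-6, -54, -4]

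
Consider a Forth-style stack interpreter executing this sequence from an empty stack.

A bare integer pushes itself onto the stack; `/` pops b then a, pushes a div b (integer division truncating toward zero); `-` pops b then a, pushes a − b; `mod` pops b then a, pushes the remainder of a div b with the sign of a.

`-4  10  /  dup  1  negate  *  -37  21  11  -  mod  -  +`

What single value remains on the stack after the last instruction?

-4     → -4
10     → -4 10
/      → 0
dup    → 0 0
1      → 0 0 1
negate → 0 0 -1
*      → 0 0
-37    → 0 0 -37
21     → 0 0 -37 21
11     → 0 0 -37 21 11
-      → 0 0 -37 10
mod    → 0 0 -7
-      → 0 7
+      → 7

7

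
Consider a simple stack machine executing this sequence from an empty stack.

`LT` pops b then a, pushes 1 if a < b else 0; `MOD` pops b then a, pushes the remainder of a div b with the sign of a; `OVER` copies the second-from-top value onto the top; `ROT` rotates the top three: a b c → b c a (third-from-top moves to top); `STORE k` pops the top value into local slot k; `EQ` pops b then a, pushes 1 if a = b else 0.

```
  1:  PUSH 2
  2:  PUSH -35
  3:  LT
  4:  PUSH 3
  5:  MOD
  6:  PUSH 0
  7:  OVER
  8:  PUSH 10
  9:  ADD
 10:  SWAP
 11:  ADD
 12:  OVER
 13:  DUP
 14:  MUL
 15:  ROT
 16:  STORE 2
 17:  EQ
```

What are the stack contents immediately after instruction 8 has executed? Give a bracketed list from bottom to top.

PUSH 2    2
PUSH -35  2 -35
LT        0
PUSH 3    0 3
MOD       0
PUSH 0    0 0
OVER      0 0 0
PUSH 10   0 0 0 10

[0, 0, 0, 10]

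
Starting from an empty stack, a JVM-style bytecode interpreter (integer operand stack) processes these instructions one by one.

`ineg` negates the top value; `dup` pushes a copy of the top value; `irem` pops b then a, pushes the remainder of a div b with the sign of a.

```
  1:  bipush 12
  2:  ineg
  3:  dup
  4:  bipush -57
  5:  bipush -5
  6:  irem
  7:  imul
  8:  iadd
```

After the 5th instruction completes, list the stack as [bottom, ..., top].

[-12, -12, -57, -5]

bipush 12  -> 12
ineg       -> -12
dup        -> -12 -12
bipush -57 -> -12 -12 -57
bipush -5  -> -12 -12 -57 -5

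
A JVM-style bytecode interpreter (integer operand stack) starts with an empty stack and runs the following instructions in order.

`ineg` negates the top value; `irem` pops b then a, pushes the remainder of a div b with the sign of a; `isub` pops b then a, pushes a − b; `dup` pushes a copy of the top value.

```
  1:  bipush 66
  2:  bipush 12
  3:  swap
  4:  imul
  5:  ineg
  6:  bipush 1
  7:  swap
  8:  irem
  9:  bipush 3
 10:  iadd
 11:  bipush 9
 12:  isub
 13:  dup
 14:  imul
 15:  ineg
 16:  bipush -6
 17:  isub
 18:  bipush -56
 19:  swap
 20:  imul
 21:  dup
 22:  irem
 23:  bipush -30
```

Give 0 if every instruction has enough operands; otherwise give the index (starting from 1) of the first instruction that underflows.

0

bipush 66  -> [66]
bipush 12  -> [66, 12]
swap       -> [12, 66]
imul       -> [792]
ineg       -> [-792]
bipush 1   -> [-792, 1]
swap       -> [1, -792]
irem       -> [1]
bipush 3   -> [1, 3]
iadd       -> [4]
bipush 9   -> [4, 9]
isub       -> [-5]
dup        -> [-5, -5]
imul       -> [25]
ineg       -> [-25]
bipush -6  -> [-25, -6]
isub       -> [-19]
bipush -56 -> [-19, -56]
swap       -> [-56, -19]
imul       -> [1064]
dup        -> [1064, 1064]
irem       -> [0]
bipush -30 -> [0, -30]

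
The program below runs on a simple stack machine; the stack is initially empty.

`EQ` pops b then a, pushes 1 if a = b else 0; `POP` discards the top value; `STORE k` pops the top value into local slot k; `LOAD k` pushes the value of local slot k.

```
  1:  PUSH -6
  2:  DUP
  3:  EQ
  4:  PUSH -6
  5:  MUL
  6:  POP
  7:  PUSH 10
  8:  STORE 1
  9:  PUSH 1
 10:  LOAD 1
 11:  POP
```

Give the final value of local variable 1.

10

PUSH -6 → [-6]
DUP     → [-6, -6]
EQ      → [1]
PUSH -6 → [1, -6]
MUL     → [-6]
POP     → []
PUSH 10 → [10]
STORE 1 → []
PUSH 1  → [1]
LOAD 1  → [1, 10]
POP     → [1]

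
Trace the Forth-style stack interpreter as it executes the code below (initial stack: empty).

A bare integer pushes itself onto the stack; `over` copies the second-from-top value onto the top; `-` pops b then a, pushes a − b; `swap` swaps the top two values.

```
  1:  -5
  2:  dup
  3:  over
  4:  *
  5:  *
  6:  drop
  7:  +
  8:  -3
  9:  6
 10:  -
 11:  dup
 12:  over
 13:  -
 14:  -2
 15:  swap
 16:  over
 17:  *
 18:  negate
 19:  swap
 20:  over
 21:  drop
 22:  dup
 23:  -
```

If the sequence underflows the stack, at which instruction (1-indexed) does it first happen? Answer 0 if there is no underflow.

7

-5    -5
dup   -5 -5
over  -5 -5 -5
*     -5 25
*     -125
drop  (empty)
+  — needs 2 operands, stack has 0 → underflow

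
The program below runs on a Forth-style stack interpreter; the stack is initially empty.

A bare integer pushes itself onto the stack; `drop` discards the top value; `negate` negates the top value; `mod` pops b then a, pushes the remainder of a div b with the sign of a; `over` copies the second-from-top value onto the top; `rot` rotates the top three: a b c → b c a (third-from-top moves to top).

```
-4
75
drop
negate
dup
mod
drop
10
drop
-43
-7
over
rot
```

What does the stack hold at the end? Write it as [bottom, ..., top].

-4     : -4
75     : -4 75
drop   : -4
negate : 4
dup    : 4 4
mod    : 0
drop   : (empty)
10     : 10
drop   : (empty)
-43    : -43
-7     : -43 -7
over   : -43 -7 -43
rot    : -7 -43 -43

[-7, -43, -43]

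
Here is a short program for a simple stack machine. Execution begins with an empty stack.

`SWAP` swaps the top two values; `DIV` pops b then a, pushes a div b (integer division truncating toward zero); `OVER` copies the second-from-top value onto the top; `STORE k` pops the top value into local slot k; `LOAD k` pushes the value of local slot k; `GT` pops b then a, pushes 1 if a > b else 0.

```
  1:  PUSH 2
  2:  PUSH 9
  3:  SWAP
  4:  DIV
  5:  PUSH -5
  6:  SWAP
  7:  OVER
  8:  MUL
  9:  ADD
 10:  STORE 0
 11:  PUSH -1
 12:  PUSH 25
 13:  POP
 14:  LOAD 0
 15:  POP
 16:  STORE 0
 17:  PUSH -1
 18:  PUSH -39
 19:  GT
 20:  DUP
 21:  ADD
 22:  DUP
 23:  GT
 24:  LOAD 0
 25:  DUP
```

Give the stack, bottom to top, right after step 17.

PUSH 2  -> 2
PUSH 9  -> 2 9
SWAP    -> 9 2
DIV     -> 4
PUSH -5 -> 4 -5
SWAP    -> -5 4
OVER    -> -5 4 -5
MUL     -> -5 -20
ADD     -> -25
STORE 0 -> (empty)
PUSH -1 -> -1
PUSH 25 -> -1 25
POP     -> -1
LOAD 0  -> -1 -25
POP     -> -1
STORE 0 -> (empty)
PUSH -1 -> -1

[-1]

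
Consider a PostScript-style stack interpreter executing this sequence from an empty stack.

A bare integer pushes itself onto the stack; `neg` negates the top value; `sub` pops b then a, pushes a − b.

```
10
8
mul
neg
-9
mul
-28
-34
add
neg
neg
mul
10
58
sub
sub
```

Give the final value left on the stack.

10   [10]
8    [10, 8]
mul  [80]
neg  [-80]
-9   [-80, -9]
mul  [720]
-28  [720, -28]
-34  [720, -28, -34]
add  [720, -62]
neg  [720, 62]
neg  [720, -62]
mul  [-44640]
10   [-44640, 10]
58   [-44640, 10, 58]
sub  [-44640, -48]
sub  [-44592]

-44592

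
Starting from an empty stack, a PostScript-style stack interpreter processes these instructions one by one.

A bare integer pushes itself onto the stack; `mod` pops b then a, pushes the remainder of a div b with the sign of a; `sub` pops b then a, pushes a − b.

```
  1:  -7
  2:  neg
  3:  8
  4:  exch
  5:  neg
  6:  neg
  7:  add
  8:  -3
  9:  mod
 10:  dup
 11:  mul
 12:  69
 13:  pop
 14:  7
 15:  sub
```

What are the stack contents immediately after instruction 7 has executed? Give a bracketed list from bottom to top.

[15]

-7   → -7
neg  → 7
8    → 7 8
exch → 8 7
neg  → 8 -7
neg  → 8 7
add  → 15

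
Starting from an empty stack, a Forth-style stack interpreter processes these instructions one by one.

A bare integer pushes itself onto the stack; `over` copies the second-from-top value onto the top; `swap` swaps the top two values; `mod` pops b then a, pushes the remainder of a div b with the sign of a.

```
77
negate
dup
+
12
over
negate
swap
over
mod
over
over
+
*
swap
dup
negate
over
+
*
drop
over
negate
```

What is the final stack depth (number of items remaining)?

77     -> [77]
negate -> [-77]
dup    -> [-77, -77]
+      -> [-154]
12     -> [-154, 12]
over   -> [-154, 12, -154]
negate -> [-154, 12, 154]
swap   -> [-154, 154, 12]
over   -> [-154, 154, 12, 154]
mod    -> [-154, 154, 12]
over   -> [-154, 154, 12, 154]
over   -> [-154, 154, 12, 154, 12]
+      -> [-154, 154, 12, 166]
*      -> [-154, 154, 1992]
swap   -> [-154, 1992, 154]
dup    -> [-154, 1992, 154, 154]
negate -> [-154, 1992, 154, -154]
over   -> [-154, 1992, 154, -154, 154]
+      -> [-154, 1992, 154, 0]
*      -> [-154, 1992, 0]
drop   -> [-154, 1992]
over   -> [-154, 1992, -154]
negate -> [-154, 1992, 154]

3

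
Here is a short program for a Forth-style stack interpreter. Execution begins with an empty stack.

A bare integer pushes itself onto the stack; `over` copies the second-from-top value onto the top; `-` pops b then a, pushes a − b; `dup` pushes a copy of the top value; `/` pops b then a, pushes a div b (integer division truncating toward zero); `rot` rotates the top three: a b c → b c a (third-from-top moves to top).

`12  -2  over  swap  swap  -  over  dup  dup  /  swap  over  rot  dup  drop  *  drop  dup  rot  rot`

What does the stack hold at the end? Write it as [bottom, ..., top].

12    [12]
-2    [12, -2]
over  [12, -2, 12]
swap  [12, 12, -2]
swap  [12, -2, 12]
-     [12, -14]
over  [12, -14, 12]
dup   [12, -14, 12, 12]
dup   [12, -14, 12, 12, 12]
/     [12, -14, 12, 1]
swap  [12, -14, 1, 12]
over  [12, -14, 1, 12, 1]
rot   [12, -14, 12, 1, 1]
dup   [12, -14, 12, 1, 1, 1]
drop  [12, -14, 12, 1, 1]
*     [12, -14, 12, 1]
drop  [12, -14, 12]
dup   [12, -14, 12, 12]
rot   [12, 12, 12, -14]
rot   [12, 12, -14, 12]

[12, 12, -14, 12]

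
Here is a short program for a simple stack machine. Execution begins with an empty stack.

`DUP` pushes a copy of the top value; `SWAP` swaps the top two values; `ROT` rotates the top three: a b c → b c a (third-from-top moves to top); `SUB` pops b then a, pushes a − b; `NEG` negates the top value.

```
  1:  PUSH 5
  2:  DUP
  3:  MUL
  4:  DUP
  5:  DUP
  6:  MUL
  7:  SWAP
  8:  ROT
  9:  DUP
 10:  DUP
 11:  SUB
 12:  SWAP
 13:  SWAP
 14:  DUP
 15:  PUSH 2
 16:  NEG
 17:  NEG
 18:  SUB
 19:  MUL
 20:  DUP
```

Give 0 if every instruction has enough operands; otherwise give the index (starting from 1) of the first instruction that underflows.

8

PUSH 5 → 5
DUP    → 5 5
MUL    → 25
DUP    → 25 25
DUP    → 25 25 25
MUL    → 25 625
SWAP   → 625 25
ROT  — needs 3 operands, stack has 2 → underflow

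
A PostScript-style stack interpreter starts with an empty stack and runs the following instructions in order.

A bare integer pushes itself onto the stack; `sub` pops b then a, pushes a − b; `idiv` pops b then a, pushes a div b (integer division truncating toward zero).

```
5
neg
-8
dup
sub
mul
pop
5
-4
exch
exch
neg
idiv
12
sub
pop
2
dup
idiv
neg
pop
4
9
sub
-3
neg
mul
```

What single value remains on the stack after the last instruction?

-15

5     [5]
neg   [-5]
-8    [-5, -8]
dup   [-5, -8, -8]
sub   [-5, 0]
mul   [0]
pop   []
5     [5]
-4    [5, -4]
exch  [-4, 5]
exch  [5, -4]
neg   [5, 4]
idiv  [1]
12    [1, 12]
sub   [-11]
pop   []
2     [2]
dup   [2, 2]
idiv  [1]
neg   [-1]
pop   []
4     [4]
9     [4, 9]
sub   [-5]
-3    [-5, -3]
neg   [-5, 3]
mul   [-15]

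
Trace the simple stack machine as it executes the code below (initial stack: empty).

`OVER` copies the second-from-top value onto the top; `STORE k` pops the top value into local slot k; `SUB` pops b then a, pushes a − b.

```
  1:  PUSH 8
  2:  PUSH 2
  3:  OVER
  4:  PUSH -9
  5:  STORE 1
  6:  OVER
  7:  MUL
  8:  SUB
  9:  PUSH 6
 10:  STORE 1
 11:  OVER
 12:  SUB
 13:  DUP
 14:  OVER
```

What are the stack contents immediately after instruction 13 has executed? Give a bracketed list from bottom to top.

PUSH 8  : [8]
PUSH 2  : [8, 2]
OVER    : [8, 2, 8]
PUSH -9 : [8, 2, 8, -9]
STORE 1 : [8, 2, 8]
OVER    : [8, 2, 8, 2]
MUL     : [8, 2, 16]
SUB     : [8, -14]
PUSH 6  : [8, -14, 6]
STORE 1 : [8, -14]
OVER    : [8, -14, 8]
SUB     : [8, -22]
DUP     : [8, -22, -22]

[8, -22, -22]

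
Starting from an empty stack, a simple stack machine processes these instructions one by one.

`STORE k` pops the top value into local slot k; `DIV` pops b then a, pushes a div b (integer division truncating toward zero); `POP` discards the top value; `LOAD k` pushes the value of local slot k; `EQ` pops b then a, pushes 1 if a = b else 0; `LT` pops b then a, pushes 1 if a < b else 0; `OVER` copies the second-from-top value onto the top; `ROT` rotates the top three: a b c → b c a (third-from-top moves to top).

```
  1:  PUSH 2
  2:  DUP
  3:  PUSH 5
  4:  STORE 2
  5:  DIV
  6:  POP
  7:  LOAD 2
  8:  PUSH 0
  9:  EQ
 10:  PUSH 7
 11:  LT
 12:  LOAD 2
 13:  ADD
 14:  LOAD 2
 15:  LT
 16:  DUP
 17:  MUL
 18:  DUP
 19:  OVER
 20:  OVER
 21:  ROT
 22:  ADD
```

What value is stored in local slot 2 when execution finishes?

5

PUSH 2  -> [2]
DUP     -> [2, 2]
PUSH 5  -> [2, 2, 5]
STORE 2 -> [2, 2]
DIV     -> [1]
POP     -> []
LOAD 2  -> [5]
PUSH 0  -> [5, 0]
EQ      -> [0]
PUSH 7  -> [0, 7]
LT      -> [1]
LOAD 2  -> [1, 5]
ADD     -> [6]
LOAD 2  -> [6, 5]
LT      -> [0]
DUP     -> [0, 0]
MUL     -> [0]
DUP     -> [0, 0]
OVER    -> [0, 0, 0]
OVER    -> [0, 0, 0, 0]
ROT     -> [0, 0, 0, 0]
ADD     -> [0, 0, 0]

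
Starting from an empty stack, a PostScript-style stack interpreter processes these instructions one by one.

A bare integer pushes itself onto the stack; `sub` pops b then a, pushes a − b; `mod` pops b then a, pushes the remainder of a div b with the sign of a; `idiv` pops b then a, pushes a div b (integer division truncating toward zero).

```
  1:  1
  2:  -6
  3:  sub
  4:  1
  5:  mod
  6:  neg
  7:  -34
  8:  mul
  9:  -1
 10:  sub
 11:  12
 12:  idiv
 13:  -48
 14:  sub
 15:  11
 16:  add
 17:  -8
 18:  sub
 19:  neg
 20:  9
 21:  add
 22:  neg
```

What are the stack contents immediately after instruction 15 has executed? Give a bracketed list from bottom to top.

1    -> 1
-6   -> 1 -6
sub  -> 7
1    -> 7 1
mod  -> 0
neg  -> 0
-34  -> 0 -34
mul  -> 0
-1   -> 0 -1
sub  -> 1
12   -> 1 12
idiv -> 0
-48  -> 0 -48
sub  -> 48
11   -> 48 11

[48, 11]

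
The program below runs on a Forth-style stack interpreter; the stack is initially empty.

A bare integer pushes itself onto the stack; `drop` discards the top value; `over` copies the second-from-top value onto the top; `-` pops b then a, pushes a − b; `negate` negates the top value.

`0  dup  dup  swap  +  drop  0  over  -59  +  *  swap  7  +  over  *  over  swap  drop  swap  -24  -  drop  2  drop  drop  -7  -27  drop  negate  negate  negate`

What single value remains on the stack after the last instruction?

7

0      → 0
dup    → 0 0
dup    → 0 0 0
swap   → 0 0 0
+      → 0 0
drop   → 0
0      → 0 0
over   → 0 0 0
-59    → 0 0 0 -59
+      → 0 0 -59
*      → 0 0
swap   → 0 0
7      → 0 0 7
+      → 0 7
over   → 0 7 0
*      → 0 0
over   → 0 0 0
swap   → 0 0 0
drop   → 0 0
swap   → 0 0
-24    → 0 0 -24
-      → 0 24
drop   → 0
2      → 0 2
drop   → 0
drop   → (empty)
-7     → -7
-27    → -7 -27
drop   → -7
negate → 7
negate → -7
negate → 7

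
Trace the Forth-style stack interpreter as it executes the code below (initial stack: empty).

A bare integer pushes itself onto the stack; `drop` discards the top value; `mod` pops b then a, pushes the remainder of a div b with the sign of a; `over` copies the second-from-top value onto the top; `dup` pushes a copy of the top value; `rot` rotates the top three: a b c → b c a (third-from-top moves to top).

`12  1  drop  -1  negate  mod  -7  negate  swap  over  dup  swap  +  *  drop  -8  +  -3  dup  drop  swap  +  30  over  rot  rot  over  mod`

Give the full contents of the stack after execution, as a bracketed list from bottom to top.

[-4, -4, 2]

12      [12]
1       [12, 1]
drop    [12]
-1      [12, -1]
negate  [12, 1]
mod     [0]
-7      [0, -7]
negate  [0, 7]
swap    [7, 0]
over    [7, 0, 7]
dup     [7, 0, 7, 7]
swap    [7, 0, 7, 7]
+       [7, 0, 14]
*       [7, 0]
drop    [7]
-8      [7, -8]
+       [-1]
-3      [-1, -3]
dup     [-1, -3, -3]
drop    [-1, -3]
swap    [-3, -1]
+       [-4]
30      [-4, 30]
over    [-4, 30, -4]
rot     [30, -4, -4]
rot     [-4, -4, 30]
over    [-4, -4, 30, -4]
mod     [-4, -4, 2]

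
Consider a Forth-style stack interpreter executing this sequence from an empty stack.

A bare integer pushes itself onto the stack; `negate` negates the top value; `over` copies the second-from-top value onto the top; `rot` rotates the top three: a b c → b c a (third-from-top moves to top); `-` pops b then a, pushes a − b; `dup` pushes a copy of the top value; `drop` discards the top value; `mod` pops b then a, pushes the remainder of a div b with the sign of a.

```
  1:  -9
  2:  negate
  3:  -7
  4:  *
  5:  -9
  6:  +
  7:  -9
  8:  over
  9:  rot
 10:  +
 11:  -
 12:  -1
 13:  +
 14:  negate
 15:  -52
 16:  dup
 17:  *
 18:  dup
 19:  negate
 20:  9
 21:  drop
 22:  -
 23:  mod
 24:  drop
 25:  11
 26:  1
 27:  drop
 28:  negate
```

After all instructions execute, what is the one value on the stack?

-11

-9     -> -9
negate -> 9
-7     -> 9 -7
*      -> -63
-9     -> -63 -9
+      -> -72
-9     -> -72 -9
over   -> -72 -9 -72
rot    -> -9 -72 -72
+      -> -9 -144
-      -> 135
-1     -> 135 -1
+      -> 134
negate -> -134
-52    -> -134 -52
dup    -> -134 -52 -52
*      -> -134 2704
dup    -> -134 2704 2704
negate -> -134 2704 -2704
9      -> -134 2704 -2704 9
drop   -> -134 2704 -2704
-      -> -134 5408
mod    -> -134
drop   -> (empty)
11     -> 11
1      -> 11 1
drop   -> 11
negate -> -11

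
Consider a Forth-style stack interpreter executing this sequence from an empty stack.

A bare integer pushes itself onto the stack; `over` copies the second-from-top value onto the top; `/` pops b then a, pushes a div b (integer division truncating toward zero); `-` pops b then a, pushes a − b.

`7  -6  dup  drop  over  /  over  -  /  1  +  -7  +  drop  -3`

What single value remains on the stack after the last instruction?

-3

7    -> 7
-6   -> 7 -6
dup  -> 7 -6 -6
drop -> 7 -6
over -> 7 -6 7
/    -> 7 0
over -> 7 0 7
-    -> 7 -7
/    -> -1
1    -> -1 1
+    -> 0
-7   -> 0 -7
+    -> -7
drop -> (empty)
-3   -> -3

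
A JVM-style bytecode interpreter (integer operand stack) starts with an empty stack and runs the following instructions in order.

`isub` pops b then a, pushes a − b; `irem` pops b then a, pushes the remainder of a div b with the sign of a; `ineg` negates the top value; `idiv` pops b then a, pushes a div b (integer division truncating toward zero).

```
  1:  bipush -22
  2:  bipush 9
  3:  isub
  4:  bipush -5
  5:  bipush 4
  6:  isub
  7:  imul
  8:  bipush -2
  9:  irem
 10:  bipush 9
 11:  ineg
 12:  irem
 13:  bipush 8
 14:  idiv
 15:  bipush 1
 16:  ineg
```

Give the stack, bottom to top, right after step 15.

[0, 1]

bipush -22 -> -22
bipush 9   -> -22 9
isub       -> -31
bipush -5  -> -31 -5
bipush 4   -> -31 -5 4
isub       -> -31 -9
imul       -> 279
bipush -2  -> 279 -2
irem       -> 1
bipush 9   -> 1 9
ineg       -> 1 -9
irem       -> 1
bipush 8   -> 1 8
idiv       -> 0
bipush 1   -> 0 1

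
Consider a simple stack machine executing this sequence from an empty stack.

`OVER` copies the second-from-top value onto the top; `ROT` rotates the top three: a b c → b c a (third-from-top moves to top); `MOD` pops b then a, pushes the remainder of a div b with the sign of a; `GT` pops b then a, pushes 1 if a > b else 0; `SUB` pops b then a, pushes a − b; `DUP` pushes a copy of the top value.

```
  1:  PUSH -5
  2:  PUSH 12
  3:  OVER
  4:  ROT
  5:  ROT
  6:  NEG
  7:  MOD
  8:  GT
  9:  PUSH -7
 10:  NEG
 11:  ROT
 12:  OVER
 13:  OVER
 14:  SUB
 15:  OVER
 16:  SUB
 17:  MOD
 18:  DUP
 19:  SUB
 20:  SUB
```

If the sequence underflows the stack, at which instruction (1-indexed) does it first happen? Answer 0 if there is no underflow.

PUSH -5 -> -5
PUSH 12 -> -5 12
OVER    -> -5 12 -5
ROT     -> 12 -5 -5
ROT     -> -5 -5 12
NEG     -> -5 -5 -12
MOD     -> -5 -5
GT      -> 0
PUSH -7 -> 0 -7
NEG     -> 0 7
ROT  — needs 3 operands, stack has 2 → underflow

11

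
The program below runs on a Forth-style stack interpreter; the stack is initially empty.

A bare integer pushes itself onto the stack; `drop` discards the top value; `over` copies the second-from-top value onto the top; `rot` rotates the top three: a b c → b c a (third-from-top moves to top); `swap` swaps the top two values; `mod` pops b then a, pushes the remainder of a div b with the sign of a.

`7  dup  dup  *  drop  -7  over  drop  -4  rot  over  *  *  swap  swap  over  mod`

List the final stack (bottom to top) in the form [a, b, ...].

[-7, 0]

7     [7]
dup   [7, 7]
dup   [7, 7, 7]
*     [7, 49]
drop  [7]
-7    [7, -7]
over  [7, -7, 7]
drop  [7, -7]
-4    [7, -7, -4]
rot   [-7, -4, 7]
over  [-7, -4, 7, -4]
*     [-7, -4, -28]
*     [-7, 112]
swap  [112, -7]
swap  [-7, 112]
over  [-7, 112, -7]
mod   [-7, 0]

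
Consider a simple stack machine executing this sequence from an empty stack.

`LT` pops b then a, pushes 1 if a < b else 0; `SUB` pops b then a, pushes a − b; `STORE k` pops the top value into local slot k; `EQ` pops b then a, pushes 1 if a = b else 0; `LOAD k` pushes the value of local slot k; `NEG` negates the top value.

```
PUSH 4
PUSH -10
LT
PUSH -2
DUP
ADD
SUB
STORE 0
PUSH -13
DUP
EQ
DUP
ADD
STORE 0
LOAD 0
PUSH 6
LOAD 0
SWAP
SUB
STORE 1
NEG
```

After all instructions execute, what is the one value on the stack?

-2

PUSH 4   : 4
PUSH -10 : 4 -10
LT       : 0
PUSH -2  : 0 -2
DUP      : 0 -2 -2
ADD      : 0 -4
SUB      : 4
STORE 0  : (empty)
PUSH -13 : -13
DUP      : -13 -13
EQ       : 1
DUP      : 1 1
ADD      : 2
STORE 0  : (empty)
LOAD 0   : 2
PUSH 6   : 2 6
LOAD 0   : 2 6 2
SWAP     : 2 2 6
SUB      : 2 -4
STORE 1  : 2
NEG      : -2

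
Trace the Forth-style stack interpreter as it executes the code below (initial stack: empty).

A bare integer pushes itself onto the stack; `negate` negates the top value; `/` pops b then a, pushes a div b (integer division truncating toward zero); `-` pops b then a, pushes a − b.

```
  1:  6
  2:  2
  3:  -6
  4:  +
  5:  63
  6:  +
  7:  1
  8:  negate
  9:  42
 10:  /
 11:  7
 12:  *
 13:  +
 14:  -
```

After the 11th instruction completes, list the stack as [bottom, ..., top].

[6, 59, 0, 7]

6      → 6
2      → 6 2
-6     → 6 2 -6
+      → 6 -4
63     → 6 -4 63
+      → 6 59
1      → 6 59 1
negate → 6 59 -1
42     → 6 59 -1 42
/      → 6 59 0
7      → 6 59 0 7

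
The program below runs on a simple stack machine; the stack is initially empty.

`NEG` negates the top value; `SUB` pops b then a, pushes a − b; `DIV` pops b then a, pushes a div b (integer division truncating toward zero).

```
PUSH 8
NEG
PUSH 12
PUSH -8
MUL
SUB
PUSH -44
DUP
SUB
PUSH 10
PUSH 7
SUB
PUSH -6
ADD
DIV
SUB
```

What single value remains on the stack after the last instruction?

PUSH 8   -> [8]
NEG      -> [-8]
PUSH 12  -> [-8, 12]
PUSH -8  -> [-8, 12, -8]
MUL      -> [-8, -96]
SUB      -> [88]
PUSH -44 -> [88, -44]
DUP      -> [88, -44, -44]
SUB      -> [88, 0]
PUSH 10  -> [88, 0, 10]
PUSH 7   -> [88, 0, 10, 7]
SUB      -> [88, 0, 3]
PUSH -6  -> [88, 0, 3, -6]
ADD      -> [88, 0, -3]
DIV      -> [88, 0]
SUB      -> [88]

88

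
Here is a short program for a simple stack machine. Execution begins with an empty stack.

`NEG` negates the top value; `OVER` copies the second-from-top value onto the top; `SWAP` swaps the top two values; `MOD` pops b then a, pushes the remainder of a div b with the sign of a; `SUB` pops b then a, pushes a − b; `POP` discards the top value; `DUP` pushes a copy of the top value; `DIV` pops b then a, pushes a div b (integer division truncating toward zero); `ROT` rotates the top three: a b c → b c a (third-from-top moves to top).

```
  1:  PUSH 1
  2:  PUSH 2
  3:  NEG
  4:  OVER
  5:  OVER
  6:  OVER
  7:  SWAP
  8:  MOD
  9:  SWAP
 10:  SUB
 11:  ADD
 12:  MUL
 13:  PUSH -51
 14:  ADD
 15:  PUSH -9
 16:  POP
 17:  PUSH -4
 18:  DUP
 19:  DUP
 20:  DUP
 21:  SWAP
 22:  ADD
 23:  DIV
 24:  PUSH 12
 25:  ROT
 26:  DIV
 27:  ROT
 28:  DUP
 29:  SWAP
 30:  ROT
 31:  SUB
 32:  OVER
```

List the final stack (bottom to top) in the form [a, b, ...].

[0, -53, -50, -53]

PUSH 1   → [1]
PUSH 2   → [1, 2]
NEG      → [1, -2]
OVER     → [1, -2, 1]
OVER     → [1, -2, 1, -2]
OVER     → [1, -2, 1, -2, 1]
SWAP     → [1, -2, 1, 1, -2]
MOD      → [1, -2, 1, 1]
SWAP     → [1, -2, 1, 1]
SUB      → [1, -2, 0]
ADD      → [1, -2]
MUL      → [-2]
PUSH -51 → [-2, -51]
ADD      → [-53]
PUSH -9  → [-53, -9]
POP      → [-53]
PUSH -4  → [-53, -4]
DUP      → [-53, -4, -4]
DUP      → [-53, -4, -4, -4]
DUP      → [-53, -4, -4, -4, -4]
SWAP     → [-53, -4, -4, -4, -4]
ADD      → [-53, -4, -4, -8]
DIV      → [-53, -4, 0]
PUSH 12  → [-53, -4, 0, 12]
ROT      → [-53, 0, 12, -4]
DIV      → [-53, 0, -3]
ROT      → [0, -3, -53]
DUP      → [0, -3, -53, -53]
SWAP     → [0, -3, -53, -53]
ROT      → [0, -53, -53, -3]
SUB      → [0, -53, -50]
OVER     → [0, -53, -50, -53]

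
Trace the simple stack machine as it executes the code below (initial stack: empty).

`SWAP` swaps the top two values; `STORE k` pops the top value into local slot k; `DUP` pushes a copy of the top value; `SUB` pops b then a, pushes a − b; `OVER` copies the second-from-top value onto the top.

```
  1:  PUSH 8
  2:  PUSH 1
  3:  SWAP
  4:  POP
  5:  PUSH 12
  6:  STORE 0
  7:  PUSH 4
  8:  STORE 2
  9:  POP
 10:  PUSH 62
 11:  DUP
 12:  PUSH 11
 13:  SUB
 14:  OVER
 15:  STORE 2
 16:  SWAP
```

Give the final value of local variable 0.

PUSH 8  → 8
PUSH 1  → 8 1
SWAP    → 1 8
POP     → 1
PUSH 12 → 1 12
STORE 0 → 1
PUSH 4  → 1 4
STORE 2 → 1
POP     → (empty)
PUSH 62 → 62
DUP     → 62 62
PUSH 11 → 62 62 11
SUB     → 62 51
OVER    → 62 51 62
STORE 2 → 62 51
SWAP    → 51 62

12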